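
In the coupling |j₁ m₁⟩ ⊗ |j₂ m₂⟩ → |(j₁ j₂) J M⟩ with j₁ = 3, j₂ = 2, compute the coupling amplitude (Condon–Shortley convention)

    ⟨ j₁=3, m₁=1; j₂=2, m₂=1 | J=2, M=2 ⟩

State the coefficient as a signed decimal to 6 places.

j₁+j₂−J=3  J+j₁−j₂=3  J−j₁+j₂=1  j₁+j₂+J+1=8
(j₁±m₁, j₂±m₂, J±M) = (4,2,3,1,4,0)
P² = 216/7
sum k=2..2:
  [2] +1/12 = 1/12
S = 1/12
C² = P²·S² = 3/14 ; C = +0.462910

+0.462910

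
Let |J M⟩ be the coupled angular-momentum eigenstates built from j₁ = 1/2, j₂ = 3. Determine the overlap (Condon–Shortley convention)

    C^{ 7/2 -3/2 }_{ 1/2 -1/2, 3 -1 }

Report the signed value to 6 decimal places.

√[8·0!1!6!/8! · 0!1!2!4!2!5!] = √(11520/7)
  +(−1)^0/∏(0,0,1,2,0,4)! = 1/48  (running 1/48)
⟨..|..⟩ = √(11520/7)·(1/48) = +0.845154

+0.845154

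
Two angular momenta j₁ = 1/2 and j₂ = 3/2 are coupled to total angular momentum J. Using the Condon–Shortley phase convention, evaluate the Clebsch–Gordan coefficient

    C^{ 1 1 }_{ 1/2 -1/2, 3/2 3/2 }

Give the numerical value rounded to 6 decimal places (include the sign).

-0.866025  (= −√(3/4))

j₁+j₂−J=1  J+j₁−j₂=0  J−j₁+j₂=2  j₁+j₂+J+1=4
(j₁±m₁, j₂±m₂, J±M) = (0,1,3,0,2,0)
P² = 3
sum k=1..1:
  [1] −1/2 = -1/2
S = -1/2
C² = P²·S² = 3/4 ; C = -0.866025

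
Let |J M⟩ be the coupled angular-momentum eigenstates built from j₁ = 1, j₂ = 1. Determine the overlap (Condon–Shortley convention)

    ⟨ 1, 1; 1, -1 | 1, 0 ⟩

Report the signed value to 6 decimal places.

+√(1/2) = +0.707107

triangle: 1!·1!·1!/4! = 1/24
(j±m)!: 2!·0!·0!·2!·1!·1! = 4
prefactor² = (2J+1)·Δ·N² = 1/2
  k=0: +1/(0!·1!·0!·0!·1!·1!) = 1
Σ = 1  ⇒  CG² = 1/2·1² = 1/2
CG = +√(1/2) = +0.707107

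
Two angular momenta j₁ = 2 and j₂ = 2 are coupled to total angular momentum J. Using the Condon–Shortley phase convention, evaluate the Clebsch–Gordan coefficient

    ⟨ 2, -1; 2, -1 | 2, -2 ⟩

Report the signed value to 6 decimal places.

-0.654654

j₁+j₂−J=2  J+j₁−j₂=2  J−j₁+j₂=2  j₁+j₂+J+1=7
(j₁±m₁, j₂±m₂, J±M) = (1,3,1,3,0,4)
P² = 48/7
sum k=1..1:
  [1] −1/4 = -1/4
S = -1/4
C² = P²·S² = 3/7 ; C = -0.654654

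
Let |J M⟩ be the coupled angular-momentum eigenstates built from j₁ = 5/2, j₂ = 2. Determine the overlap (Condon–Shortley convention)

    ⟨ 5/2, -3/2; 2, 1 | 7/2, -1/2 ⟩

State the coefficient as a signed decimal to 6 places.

√[8·1!4!3!/9! · 1!4!3!1!3!4!] = √(2304/35)
  +(−1)^0/∏(0,1,4,3,0,0)! = 1/144  (running 1/144)
  +(−1)^1/∏(1,0,3,2,1,1)! = -1/12  (running -11/144)
⟨..|..⟩ = √(2304/35)·(-11/144) = -0.619780

-0.619780  (= −√(121/315))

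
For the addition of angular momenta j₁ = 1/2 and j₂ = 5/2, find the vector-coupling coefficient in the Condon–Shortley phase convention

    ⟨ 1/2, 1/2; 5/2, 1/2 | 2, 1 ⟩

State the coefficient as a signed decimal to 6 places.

+√(1/3) ≈ +0.577350

triangle: 1!·0!·4!/6! = 24/720
(j±m)!: 1!·0!·3!·2!·3!·1! = 72
prefactor² = (2J+1)·Δ·N² = 12
  k=0: +1/(0!·1!·0!·3!·0!·1!) = 1/6
Σ = 1/6  ⇒  CG² = 12·1/6² = 1/3
CG = +√(1/3) = +0.577350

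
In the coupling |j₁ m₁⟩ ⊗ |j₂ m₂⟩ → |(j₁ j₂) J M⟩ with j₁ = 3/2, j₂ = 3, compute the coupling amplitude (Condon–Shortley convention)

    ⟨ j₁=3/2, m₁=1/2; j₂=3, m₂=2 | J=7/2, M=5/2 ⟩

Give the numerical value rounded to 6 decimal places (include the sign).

√[8·1!2!5!/9! · 2!1!5!1!6!1!] = √(6400/7)
  +(−1)^0/∏(0,1,1,5,1,0)! = 1/120  (running 1/120)
  +(−1)^1/∏(1,0,0,4,2,1)! = -1/48  (running -1/80)
⟨..|..⟩ = √(6400/7)·(-1/80) = -0.377964

−√(1/7) = -0.377964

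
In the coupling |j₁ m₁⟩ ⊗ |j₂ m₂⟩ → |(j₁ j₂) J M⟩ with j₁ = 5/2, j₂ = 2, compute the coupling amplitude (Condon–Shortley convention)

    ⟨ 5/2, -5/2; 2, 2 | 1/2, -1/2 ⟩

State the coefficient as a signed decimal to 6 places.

j₁+j₂−J=4  J+j₁−j₂=1  J−j₁+j₂=0  j₁+j₂+J+1=6
(j₁±m₁, j₂±m₂, J±M) = (0,5,4,0,0,1)
P² = 192
sum k=4..4:
  [4] +1/24 = 1/24
S = 1/24
C² = P²·S² = 1/3 ; C = +0.577350

+0.577350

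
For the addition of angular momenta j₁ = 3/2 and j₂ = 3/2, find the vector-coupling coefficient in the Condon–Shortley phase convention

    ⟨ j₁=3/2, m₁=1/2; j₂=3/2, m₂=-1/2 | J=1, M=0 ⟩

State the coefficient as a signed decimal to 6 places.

-0.223607  (= −√(1/20))

triangle: 2!*1!*1!/5! = 2/120
(j±m)!: 2!*1!*1!*2!*1!*1! = 4
prefactor² = (2J+1)*Δ*N² = 1/5
  k=0: +1/(0!*2!*1!*1!*0!*0!) = 1/2
  k=1: −1/(1!*1!*0!*0!*1!*1!) = -1
Σ = -1/2  ⇒  CG² = 1/5*(-1/2)² = 1/20
CG = −√(1/20) = -0.223607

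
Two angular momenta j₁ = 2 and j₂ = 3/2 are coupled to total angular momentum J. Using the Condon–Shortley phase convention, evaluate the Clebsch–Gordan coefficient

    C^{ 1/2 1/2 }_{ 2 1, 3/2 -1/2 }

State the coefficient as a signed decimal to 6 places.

-0.547723  (= −√(3/10))

j₁+j₂−J=3  J+j₁−j₂=1  J−j₁+j₂=0  j₁+j₂+J+1=5
(j₁±m₁, j₂±m₂, J±M) = (3,1,1,2,1,0)
P² = 6/5
sum k=1..1:
  [1] −1/2 = -1/2
S = -1/2
C² = P²·S² = 3/10 ; C = -0.547723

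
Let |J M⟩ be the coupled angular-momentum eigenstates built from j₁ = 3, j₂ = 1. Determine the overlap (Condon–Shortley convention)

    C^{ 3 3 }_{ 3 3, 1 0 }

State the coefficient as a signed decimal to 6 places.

j₁+j₂−J=1  J+j₁−j₂=5  J−j₁+j₂=1  j₁+j₂+J+1=8
(j₁±m₁, j₂±m₂, J±M) = (6,0,1,1,6,0)
P² = 10800
sum k=0..0:
  [0] +1/120 = 1/120
S = 1/120
C² = P²·S² = 3/4 ; C = +0.866025

+√(3/4) = +0.866025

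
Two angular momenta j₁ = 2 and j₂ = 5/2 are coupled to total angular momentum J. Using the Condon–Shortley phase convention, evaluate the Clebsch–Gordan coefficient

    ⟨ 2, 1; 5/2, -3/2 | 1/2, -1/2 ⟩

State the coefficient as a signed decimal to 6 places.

−√(4/15) = -0.516398

triangle: 4!×0!×1!/6! = 24/720
(j±m)!: 3!×1!×1!×4!×0!×1! = 144
prefactor² = (2J+1)×Δ×N² = 48/5
  k=1: −1/(1!×3!×0!×0!×0!×1!) = -1/6
Σ = -1/6  ⇒  CG² = 48/5×(-1/6)² = 4/15
CG = −√(4/15) = -0.516398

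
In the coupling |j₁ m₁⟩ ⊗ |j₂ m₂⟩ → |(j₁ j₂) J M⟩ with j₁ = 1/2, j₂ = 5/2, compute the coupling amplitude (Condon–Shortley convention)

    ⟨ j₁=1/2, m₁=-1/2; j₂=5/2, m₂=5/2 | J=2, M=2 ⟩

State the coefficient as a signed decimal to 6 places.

triangle: 1!×0!×4!/6! = 24/720
(j±m)!: 0!×1!×5!×0!×4!×0! = 2880
prefactor² = (2J+1)×Δ×N² = 480
  k=1: −1/(1!×0!×0!×4!×0!×0!) = -1/24
Σ = -1/24  ⇒  CG² = 480×(-1/24)² = 5/6
CG = −√(5/6) = -0.912871

−√(5/6) = -0.912871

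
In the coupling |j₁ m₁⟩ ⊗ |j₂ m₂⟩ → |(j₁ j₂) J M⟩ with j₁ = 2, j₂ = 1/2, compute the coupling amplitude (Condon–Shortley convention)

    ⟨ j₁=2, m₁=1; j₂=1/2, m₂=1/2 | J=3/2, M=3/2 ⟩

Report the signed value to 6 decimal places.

√[4·1!3!0!/5! · 3!1!1!0!3!0!] = √(36/5)
  +(−1)^1/∏(1,0,0,0,3,0)! = -1/6  (running -1/6)
⟨..|..⟩ = √(36/5)·(-1/6) = -0.447214

-0.447214  (= −√(1/5))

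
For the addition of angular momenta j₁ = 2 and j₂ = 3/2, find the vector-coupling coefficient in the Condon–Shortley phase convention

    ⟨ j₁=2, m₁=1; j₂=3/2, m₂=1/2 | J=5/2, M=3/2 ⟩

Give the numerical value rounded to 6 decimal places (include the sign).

√[6·1!3!2!/7! · 3!1!2!1!4!1!] = √(144/35)
  +(−1)^0/∏(0,1,1,2,2,0)! = 1/4  (running 1/4)
  +(−1)^1/∏(1,0,0,1,3,1)! = -1/6  (running 1/12)
⟨..|..⟩ = √(144/35)·(1/12) = +0.169031

+√(1/35) = +0.169031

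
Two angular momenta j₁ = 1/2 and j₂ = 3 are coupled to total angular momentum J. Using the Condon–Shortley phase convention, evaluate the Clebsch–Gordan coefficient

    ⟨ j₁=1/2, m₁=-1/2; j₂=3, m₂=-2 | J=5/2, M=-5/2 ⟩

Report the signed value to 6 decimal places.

√[6·1!0!5!/7! · 0!1!1!5!0!5!] = √(14400/7)
  +(−1)^1/∏(1,0,0,0,0,5)! = -1/120  (running -1/120)
⟨..|..⟩ = √(14400/7)·(-1/120) = -0.377964

-0.377964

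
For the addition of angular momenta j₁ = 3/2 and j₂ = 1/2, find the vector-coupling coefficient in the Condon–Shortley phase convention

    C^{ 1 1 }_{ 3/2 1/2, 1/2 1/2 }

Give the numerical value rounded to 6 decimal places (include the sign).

j₁+j₂−J=1  J+j₁−j₂=2  J−j₁+j₂=0  j₁+j₂+J+1=4
(j₁±m₁, j₂±m₂, J±M) = (2,1,1,0,2,0)
P² = 1
sum k=1..1:
  [1] −1/2 = -1/2
S = -1/2
C² = P²·S² = 1/4 ; C = -0.500000

-0.500000  (= −√(1/4))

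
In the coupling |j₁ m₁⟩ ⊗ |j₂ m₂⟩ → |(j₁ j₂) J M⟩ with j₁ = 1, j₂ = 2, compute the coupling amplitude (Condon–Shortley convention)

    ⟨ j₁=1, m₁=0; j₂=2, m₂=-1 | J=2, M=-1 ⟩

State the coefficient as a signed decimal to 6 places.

+0.408248  (= +√(1/6))

√[5·1!1!3!/6! · 1!1!1!3!1!3!] = √(3/2)
  +(−1)^0/∏(0,1,1,1,0,2)! = 1/2  (running 1/2)
  +(−1)^1/∏(1,0,0,0,1,3)! = -1/6  (running 1/3)
⟨..|..⟩ = √(3/2)·(1/3) = +0.408248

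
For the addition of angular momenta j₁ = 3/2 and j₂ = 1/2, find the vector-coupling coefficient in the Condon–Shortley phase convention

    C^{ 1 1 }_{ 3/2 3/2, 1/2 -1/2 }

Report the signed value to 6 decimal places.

j₁+j₂−J=1  J+j₁−j₂=2  J−j₁+j₂=0  j₁+j₂+J+1=4
(j₁±m₁, j₂±m₂, J±M) = (3,0,0,1,2,0)
P² = 3
sum k=0..0:
  [0] +1/2 = 1/2
S = 1/2
C² = P²·S² = 3/4 ; C = +0.866025

+0.866025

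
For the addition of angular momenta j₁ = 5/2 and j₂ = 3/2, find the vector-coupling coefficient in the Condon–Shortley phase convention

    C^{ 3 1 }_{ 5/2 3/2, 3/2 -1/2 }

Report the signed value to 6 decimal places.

+0.639010

j₁+j₂−J=1  J+j₁−j₂=4  J−j₁+j₂=2  j₁+j₂+J+1=8
(j₁±m₁, j₂±m₂, J±M) = (4,1,1,2,4,2)
P² = 96/5
sum k=0..1:
  [0] +1/6 = 1/6
  [1] −1/48 = -1/48
S = 7/48
C² = P²·S² = 49/120 ; C = +0.639010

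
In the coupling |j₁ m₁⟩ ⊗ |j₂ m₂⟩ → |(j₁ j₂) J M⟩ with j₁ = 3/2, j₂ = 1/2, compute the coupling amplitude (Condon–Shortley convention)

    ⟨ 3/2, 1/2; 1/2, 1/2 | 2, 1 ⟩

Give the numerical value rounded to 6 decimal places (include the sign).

+0.866025

j₁+j₂−J=0  J+j₁−j₂=3  J−j₁+j₂=1  j₁+j₂+J+1=5
(j₁±m₁, j₂±m₂, J±M) = (2,1,1,0,3,1)
P² = 3
sum k=0..0:
  [0] +1/2 = 1/2
S = 1/2
C² = P²·S² = 3/4 ; C = +0.866025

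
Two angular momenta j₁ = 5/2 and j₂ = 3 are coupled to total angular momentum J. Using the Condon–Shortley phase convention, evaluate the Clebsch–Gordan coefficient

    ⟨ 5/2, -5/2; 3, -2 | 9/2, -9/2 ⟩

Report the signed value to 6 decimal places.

j₁+j₂−J=1  J+j₁−j₂=4  J−j₁+j₂=5  j₁+j₂+J+1=11
(j₁±m₁, j₂±m₂, J±M) = (0,5,1,5,0,9)
P² = 41472000/11
sum k=1..1:
  [1] −1/2880 = -1/2880
S = -1/2880
C² = P²·S² = 5/11 ; C = -0.674200

-0.674200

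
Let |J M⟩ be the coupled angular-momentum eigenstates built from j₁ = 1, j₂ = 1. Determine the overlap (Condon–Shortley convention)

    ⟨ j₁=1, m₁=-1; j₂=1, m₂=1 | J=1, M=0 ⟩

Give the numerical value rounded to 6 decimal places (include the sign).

-0.707107  (= −√(1/2))

√[3·1!1!1!/4! · 0!2!2!0!1!1!] = √(1/2)
  +(−1)^1/∏(1,0,1,1,0,0)! = -1  (running -1)
⟨..|..⟩ = √(1/2)·(-1) = -0.707107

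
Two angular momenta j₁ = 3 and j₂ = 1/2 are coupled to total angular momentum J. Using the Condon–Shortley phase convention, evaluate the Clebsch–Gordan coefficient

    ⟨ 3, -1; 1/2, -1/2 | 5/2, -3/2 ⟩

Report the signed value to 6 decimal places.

+0.534522  (= +√(2/7))

√[6·1!5!0!/7! · 2!4!0!1!1!4!] = √(1152/7)
  +(−1)^0/∏(0,1,4,0,1,0)! = 1/24  (running 1/24)
⟨..|..⟩ = √(1152/7)·(1/24) = +0.534522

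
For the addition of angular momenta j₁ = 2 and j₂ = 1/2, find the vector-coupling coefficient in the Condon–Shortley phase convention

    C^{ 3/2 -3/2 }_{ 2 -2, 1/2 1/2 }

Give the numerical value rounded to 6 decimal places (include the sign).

√[4·1!3!0!/5! · 0!4!1!0!0!3!] = √(144/5)
  +(−1)^1/∏(1,0,3,0,0,0)! = -1/6  (running -1/6)
⟨..|..⟩ = √(144/5)·(-1/6) = -0.894427

−√(4/5) = -0.894427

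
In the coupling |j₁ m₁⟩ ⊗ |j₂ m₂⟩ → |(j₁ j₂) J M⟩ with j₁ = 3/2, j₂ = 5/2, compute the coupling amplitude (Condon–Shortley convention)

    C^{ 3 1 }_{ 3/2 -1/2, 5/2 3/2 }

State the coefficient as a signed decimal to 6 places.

−√(49/120) = -0.639010

triangle: 1!*2!*4!/8! = 48/40320
(j±m)!: 1!*2!*4!*1!*4!*2! = 2304
prefactor² = (2J+1)*Δ*N² = 96/5
  k=0: +1/(0!*1!*2!*4!*0!*0!) = 1/48
  k=1: −1/(1!*0!*1!*3!*1!*1!) = -1/6
Σ = -7/48  ⇒  CG² = 96/5*(-7/48)² = 49/120
CG = −√(49/120) = -0.639010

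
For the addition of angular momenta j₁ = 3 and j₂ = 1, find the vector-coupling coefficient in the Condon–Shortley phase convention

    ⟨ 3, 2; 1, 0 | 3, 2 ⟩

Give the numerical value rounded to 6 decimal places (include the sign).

+√(1/3) ≈ +0.577350

triangle: 1!×5!×1!/8! = 120/40320
(j±m)!: 5!×1!×1!×1!×5!×1! = 14400
prefactor² = (2J+1)×Δ×N² = 300
  k=0: +1/(0!×1!×1!×1!×4!×0!) = 1/24
  k=1: −1/(1!×0!×0!×0!×5!×1!) = -1/120
Σ = 1/30  ⇒  CG² = 300×1/30² = 1/3
CG = +√(1/3) = +0.577350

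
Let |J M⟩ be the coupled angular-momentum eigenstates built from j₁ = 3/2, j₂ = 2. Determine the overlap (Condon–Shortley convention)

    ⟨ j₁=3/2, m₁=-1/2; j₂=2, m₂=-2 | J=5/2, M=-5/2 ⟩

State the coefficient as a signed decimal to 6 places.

+√(4/7) = +0.755929

triangle: 1!×2!×3!/7! = 12/5040
(j±m)!: 1!×2!×0!×4!×0!×5! = 5760
prefactor² = (2J+1)×Δ×N² = 576/7
  k=0: +1/(0!×1!×2!×0!×0!×3!) = 1/12
Σ = 1/12  ⇒  CG² = 576/7×1/12² = 4/7
CG = +√(4/7) = +0.755929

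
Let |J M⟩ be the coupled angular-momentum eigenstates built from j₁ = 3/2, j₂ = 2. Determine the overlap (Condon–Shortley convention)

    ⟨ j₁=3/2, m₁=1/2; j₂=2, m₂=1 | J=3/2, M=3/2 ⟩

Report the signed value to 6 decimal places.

-0.632456

√[4·2!1!2!/6! · 2!1!3!1!3!0!] = √(8/5)
  +(−1)^1/∏(1,1,0,2,1,0)! = -1/2  (running -1/2)
⟨..|..⟩ = √(8/5)·(-1/2) = -0.632456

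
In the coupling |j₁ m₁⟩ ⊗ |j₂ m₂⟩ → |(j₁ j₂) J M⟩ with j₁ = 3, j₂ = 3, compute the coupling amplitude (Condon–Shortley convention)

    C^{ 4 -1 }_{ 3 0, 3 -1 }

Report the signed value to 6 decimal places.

-0.312094  (= −√(15/154))

j₁+j₂−J=2  J+j₁−j₂=4  J−j₁+j₂=4  j₁+j₂+J+1=11
(j₁±m₁, j₂±m₂, J±M) = (3,3,2,4,3,5)
P² = 124416/385
sum k=0..2:
  [0] +1/48 = 1/48
  [1] −1/24 = -1/24
  [2] +1/288 = 1/288
S = -5/288
C² = P²·S² = 15/154 ; C = -0.312094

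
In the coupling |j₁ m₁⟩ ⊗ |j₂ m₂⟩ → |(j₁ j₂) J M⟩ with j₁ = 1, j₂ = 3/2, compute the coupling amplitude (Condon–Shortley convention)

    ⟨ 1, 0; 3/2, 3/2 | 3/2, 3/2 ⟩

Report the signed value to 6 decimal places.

√[4·1!1!2!/5! · 1!1!3!0!3!0!] = √(12/5)
  +(−1)^1/∏(1,0,0,2,1,0)! = -1/2  (running -1/2)
⟨..|..⟩ = √(12/5)·(-1/2) = -0.774597

-0.774597  (= −√(3/5))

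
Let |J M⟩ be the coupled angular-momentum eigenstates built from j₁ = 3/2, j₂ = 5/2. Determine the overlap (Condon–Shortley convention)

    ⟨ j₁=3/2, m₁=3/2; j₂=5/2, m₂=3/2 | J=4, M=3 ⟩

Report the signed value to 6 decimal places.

√[9·0!3!5!/9! · 3!0!4!1!7!1!] = √(12960)
  +(−1)^0/∏(0,0,0,4,3,1)! = 1/144  (running 1/144)
⟨..|..⟩ = √(12960)·(1/144) = +0.790569

+√(5/8) ≈ +0.790569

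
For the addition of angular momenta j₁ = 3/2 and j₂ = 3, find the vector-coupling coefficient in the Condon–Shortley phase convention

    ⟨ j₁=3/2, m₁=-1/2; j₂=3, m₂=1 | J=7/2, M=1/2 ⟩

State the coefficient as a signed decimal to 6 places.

√[8·1!2!5!/9! · 1!2!4!2!4!3!] = √(512/7)
  +(−1)^0/∏(0,1,2,4,0,1)! = 1/48  (running 1/48)
  +(−1)^1/∏(1,0,1,3,1,2)! = -1/12  (running -1/16)
⟨..|..⟩ = √(512/7)·(-1/16) = -0.534522

−√(2/7) ≈ -0.534522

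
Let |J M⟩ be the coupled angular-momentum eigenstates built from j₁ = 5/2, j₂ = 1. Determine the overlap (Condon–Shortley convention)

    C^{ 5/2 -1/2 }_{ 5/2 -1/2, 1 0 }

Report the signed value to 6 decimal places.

-0.169031  (= −√(1/35))

j₁+j₂−J=1  J+j₁−j₂=4  J−j₁+j₂=1  j₁+j₂+J+1=7
(j₁±m₁, j₂±m₂, J±M) = (2,3,1,1,2,3)
P² = 144/35
sum k=0..1:
  [0] +1/6 = 1/6
  [1] −1/4 = -1/4
S = -1/12
C² = P²·S² = 1/35 ; C = -0.169031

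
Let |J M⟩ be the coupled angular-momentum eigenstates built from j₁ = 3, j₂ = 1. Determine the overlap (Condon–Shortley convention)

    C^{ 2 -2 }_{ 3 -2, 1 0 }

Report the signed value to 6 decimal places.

j₁+j₂−J=2  J+j₁−j₂=4  J−j₁+j₂=0  j₁+j₂+J+1=7
(j₁±m₁, j₂±m₂, J±M) = (1,5,1,1,0,4)
P² = 960/7
sum k=1..1:
  [1] −1/24 = -1/24
S = -1/24
C² = P²·S² = 5/21 ; C = -0.487950

−√(5/21) ≈ -0.487950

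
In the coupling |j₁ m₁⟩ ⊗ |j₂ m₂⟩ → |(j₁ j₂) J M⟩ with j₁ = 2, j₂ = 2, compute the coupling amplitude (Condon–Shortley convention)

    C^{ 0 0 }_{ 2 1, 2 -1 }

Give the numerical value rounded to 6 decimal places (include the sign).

√[1·4!0!0!/5! · 3!1!1!3!0!0!] = √(36/5)
  +(−1)^1/∏(1,3,0,0,0,0)! = -1/6  (running -1/6)
⟨..|..⟩ = √(36/5)·(-1/6) = -0.447214

-0.447214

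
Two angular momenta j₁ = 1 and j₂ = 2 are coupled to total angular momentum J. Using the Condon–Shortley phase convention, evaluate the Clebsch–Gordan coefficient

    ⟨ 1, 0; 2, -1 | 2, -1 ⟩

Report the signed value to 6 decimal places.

√[5·1!1!3!/6! · 1!1!1!3!1!3!] = √(3/2)
  +(−1)^0/∏(0,1,1,1,0,2)! = 1/2  (running 1/2)
  +(−1)^1/∏(1,0,0,0,1,3)! = -1/6  (running 1/3)
⟨..|..⟩ = √(3/2)·(1/3) = +0.408248

+0.408248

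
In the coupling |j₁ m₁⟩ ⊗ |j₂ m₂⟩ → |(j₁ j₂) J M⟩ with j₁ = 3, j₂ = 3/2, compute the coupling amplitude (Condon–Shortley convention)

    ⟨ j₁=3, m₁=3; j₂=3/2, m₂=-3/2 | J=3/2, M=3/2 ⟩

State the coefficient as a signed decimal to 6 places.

triangle: 3!*3!*0!/7! = 36/5040
(j±m)!: 6!*0!*0!*3!*3!*0! = 25920
prefactor² = (2J+1)*Δ*N² = 5184/7
  k=0: +1/(0!*3!*0!*0!*3!*0!) = 1/36
Σ = 1/36  ⇒  CG² = 5184/7*1/36² = 4/7
CG = +√(4/7) = +0.755929

+√(4/7) = +0.755929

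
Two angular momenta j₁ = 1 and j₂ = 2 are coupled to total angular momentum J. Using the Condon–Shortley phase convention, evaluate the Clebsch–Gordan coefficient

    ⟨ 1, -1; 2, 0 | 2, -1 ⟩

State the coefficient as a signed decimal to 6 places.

j₁+j₂−J=1  J+j₁−j₂=1  J−j₁+j₂=3  j₁+j₂+J+1=6
(j₁±m₁, j₂±m₂, J±M) = (0,2,2,2,1,3)
P² = 2
sum k=1..1:
  [1] −1/2 = -1/2
S = -1/2
C² = P²·S² = 1/2 ; C = -0.707107

−√(1/2) ≈ -0.707107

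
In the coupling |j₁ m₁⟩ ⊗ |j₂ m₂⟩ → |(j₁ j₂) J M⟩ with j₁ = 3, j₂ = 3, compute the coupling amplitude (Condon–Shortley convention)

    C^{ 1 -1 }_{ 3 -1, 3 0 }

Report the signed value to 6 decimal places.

-0.462910  (= −√(3/14))

j₁+j₂−J=5  J+j₁−j₂=1  J−j₁+j₂=1  j₁+j₂+J+1=8
(j₁±m₁, j₂±m₂, J±M) = (2,4,3,3,0,2)
P² = 216/7
sum k=3..3:
  [3] −1/12 = -1/12
S = -1/12
C² = P²·S² = 3/14 ; C = -0.462910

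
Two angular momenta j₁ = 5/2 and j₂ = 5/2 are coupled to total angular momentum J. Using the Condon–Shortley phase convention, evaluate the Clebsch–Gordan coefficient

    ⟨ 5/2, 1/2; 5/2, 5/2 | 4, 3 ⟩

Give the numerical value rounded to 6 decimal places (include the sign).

-0.707107  (= −√(1/2))

√[9·1!4!4!/10! · 3!2!5!0!7!1!] = √(10368)
  +(−1)^1/∏(1,0,1,4,3,0)! = -1/144  (running -1/144)
⟨..|..⟩ = √(10368)·(-1/144) = -0.707107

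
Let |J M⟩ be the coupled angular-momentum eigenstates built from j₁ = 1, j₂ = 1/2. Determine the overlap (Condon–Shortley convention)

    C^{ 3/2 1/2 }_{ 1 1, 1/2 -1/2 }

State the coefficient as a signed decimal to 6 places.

+0.577350  (= +√(1/3))

triangle: 0!×2!×1!/4! = 2/24
(j±m)!: 2!×0!×0!×1!×2!×1! = 4
prefactor² = (2J+1)×Δ×N² = 4/3
  k=0: +1/(0!×0!×0!×0!×2!×1!) = 1/2
Σ = 1/2  ⇒  CG² = 4/3×1/2² = 1/3
CG = +√(1/3) = +0.577350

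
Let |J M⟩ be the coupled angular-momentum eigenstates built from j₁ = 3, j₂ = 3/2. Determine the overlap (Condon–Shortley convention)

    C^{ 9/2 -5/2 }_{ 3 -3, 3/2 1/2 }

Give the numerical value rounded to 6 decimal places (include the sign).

+0.288675

√[10·0!6!3!/10! · 0!6!2!1!2!7!] = √(172800)
  +(−1)^0/∏(0,0,6,2,0,1)! = 1/1440  (running 1/1440)
⟨..|..⟩ = √(172800)·(1/1440) = +0.288675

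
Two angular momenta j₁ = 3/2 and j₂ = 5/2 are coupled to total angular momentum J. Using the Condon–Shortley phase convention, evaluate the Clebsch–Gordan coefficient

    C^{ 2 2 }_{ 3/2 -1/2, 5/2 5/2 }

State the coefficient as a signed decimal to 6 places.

+√(10/21) ≈ +0.690066

√[5·2!1!3!/7! · 1!2!5!0!4!0!] = √(480/7)
  +(−1)^2/∏(2,0,0,3,1,0)! = 1/12  (running 1/12)
⟨..|..⟩ = √(480/7)·(1/12) = +0.690066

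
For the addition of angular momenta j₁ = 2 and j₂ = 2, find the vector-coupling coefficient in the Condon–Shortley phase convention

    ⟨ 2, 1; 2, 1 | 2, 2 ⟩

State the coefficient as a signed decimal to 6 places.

√[5·2!2!2!/7! · 3!1!3!1!4!0!] = √(48/7)
  +(−1)^1/∏(1,1,0,2,2,0)! = -1/4  (running -1/4)
⟨..|..⟩ = √(48/7)·(-1/4) = -0.654654

-0.654654  (= −√(3/7))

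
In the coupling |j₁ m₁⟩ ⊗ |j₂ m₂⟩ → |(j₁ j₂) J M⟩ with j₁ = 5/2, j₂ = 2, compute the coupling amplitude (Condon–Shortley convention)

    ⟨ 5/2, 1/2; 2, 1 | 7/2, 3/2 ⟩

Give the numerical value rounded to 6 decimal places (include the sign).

√[8·1!4!3!/9! · 3!2!3!1!5!2!] = √(384/7)
  +(−1)^0/∏(0,1,2,3,2,0)! = 1/24  (running 1/24)
  +(−1)^1/∏(1,0,1,2,3,1)! = -1/12  (running -1/24)
⟨..|..⟩ = √(384/7)·(-1/24) = -0.308607

−√(2/21) ≈ -0.308607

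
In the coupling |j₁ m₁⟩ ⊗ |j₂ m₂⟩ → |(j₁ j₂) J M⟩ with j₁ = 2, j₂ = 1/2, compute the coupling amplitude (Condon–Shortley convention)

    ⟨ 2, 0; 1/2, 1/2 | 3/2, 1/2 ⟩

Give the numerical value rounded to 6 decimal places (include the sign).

−√(2/5) ≈ -0.632456

triangle: 1!×3!×0!/5! = 6/120
(j±m)!: 2!×2!×1!×0!×2!×1! = 8
prefactor² = (2J+1)×Δ×N² = 8/5
  k=1: −1/(1!×0!×1!×0!×2!×0!) = -1/2
Σ = -1/2  ⇒  CG² = 8/5×(-1/2)² = 2/5
CG = −√(2/5) = -0.632456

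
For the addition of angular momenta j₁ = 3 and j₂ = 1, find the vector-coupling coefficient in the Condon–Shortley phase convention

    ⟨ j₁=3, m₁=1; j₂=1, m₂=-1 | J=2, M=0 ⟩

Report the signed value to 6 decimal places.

+0.534522  (= +√(2/7))

j₁+j₂−J=2  J+j₁−j₂=4  J−j₁+j₂=0  j₁+j₂+J+1=7
(j₁±m₁, j₂±m₂, J±M) = (4,2,0,2,2,2)
P² = 128/7
sum k=0..0:
  [0] +1/8 = 1/8
S = 1/8
C² = P²·S² = 2/7 ; C = +0.534522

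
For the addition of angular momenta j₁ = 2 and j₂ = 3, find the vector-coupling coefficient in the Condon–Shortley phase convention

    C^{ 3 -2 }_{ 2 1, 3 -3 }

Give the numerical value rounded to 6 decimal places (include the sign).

√[7·2!2!4!/9! · 3!1!0!6!1!5!] = √(960)
  +(−1)^0/∏(0,2,1,0,1,4)! = 1/48  (running 1/48)
⟨..|..⟩ = √(960)·(1/48) = +0.645497

+0.645497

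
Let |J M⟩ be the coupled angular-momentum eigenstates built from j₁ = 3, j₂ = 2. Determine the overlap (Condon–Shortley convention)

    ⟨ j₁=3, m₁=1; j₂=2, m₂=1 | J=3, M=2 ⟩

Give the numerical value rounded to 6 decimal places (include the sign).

√[7·2!4!2!/9! · 4!2!3!1!5!1!] = √(64)
  +(−1)^1/∏(1,1,1,2,3,0)! = -1/12  (running -1/12)
  +(−1)^2/∏(2,0,0,1,4,1)! = 1/48  (running -1/16)
⟨..|..⟩ = √(64)·(-1/16) = -0.500000

-0.500000  (= −√(1/4))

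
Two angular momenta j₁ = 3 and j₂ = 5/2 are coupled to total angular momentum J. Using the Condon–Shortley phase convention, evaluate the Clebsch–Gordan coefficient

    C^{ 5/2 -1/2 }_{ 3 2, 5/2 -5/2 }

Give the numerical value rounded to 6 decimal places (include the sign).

j₁+j₂−J=3  J+j₁−j₂=3  J−j₁+j₂=2  j₁+j₂+J+1=9
(j₁±m₁, j₂±m₂, J±M) = (5,1,0,5,2,3)
P² = 1440/7
sum k=0..0:
  [0] +1/24 = 1/24
S = 1/24
C² = P²·S² = 5/14 ; C = +0.597614

+√(5/14) ≈ +0.597614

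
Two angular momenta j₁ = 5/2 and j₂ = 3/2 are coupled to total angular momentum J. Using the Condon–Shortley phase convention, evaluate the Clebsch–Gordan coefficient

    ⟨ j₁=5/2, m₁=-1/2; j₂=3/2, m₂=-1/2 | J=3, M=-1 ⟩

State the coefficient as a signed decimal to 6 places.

j₁+j₂−J=1  J+j₁−j₂=4  J−j₁+j₂=2  j₁+j₂+J+1=8
(j₁±m₁, j₂±m₂, J±M) = (2,3,1,2,2,4)
P² = 48/5
sum k=0..1:
  [0] +1/6 = 1/6
  [1] −1/8 = -1/8
S = 1/24
C² = P²·S² = 1/60 ; C = +0.129099

+0.129099  (= +√(1/60))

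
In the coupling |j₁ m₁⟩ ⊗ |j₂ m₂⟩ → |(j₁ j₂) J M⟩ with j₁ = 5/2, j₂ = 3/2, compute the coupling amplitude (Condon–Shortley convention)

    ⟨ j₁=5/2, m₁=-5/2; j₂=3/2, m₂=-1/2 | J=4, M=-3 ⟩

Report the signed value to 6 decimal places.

√[9·0!5!3!/9! · 0!5!1!2!1!7!] = √(21600)
  +(−1)^0/∏(0,0,5,1,0,2)! = 1/240  (running 1/240)
⟨..|..⟩ = √(21600)·(1/240) = +0.612372

+√(3/8) = +0.612372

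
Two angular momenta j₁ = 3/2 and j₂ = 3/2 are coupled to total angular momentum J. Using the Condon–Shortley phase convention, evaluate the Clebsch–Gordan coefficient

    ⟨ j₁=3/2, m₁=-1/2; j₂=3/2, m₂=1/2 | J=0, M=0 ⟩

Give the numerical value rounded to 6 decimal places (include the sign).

+√(1/4) = +0.500000

triangle: 3!×0!×0!/4! = 6/24
(j±m)!: 1!×2!×2!×1!×0!×0! = 4
prefactor² = (2J+1)×Δ×N² = 1
  k=2: +1/(2!×1!×0!×0!×0!×0!) = 1/2
Σ = 1/2  ⇒  CG² = 1×1/2² = 1/4
CG = +√(1/4) = +0.500000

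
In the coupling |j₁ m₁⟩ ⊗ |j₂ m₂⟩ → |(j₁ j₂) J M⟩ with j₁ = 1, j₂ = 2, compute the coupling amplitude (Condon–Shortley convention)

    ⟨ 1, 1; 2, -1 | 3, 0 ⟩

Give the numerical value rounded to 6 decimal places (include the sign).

j₁+j₂−J=0  J+j₁−j₂=2  J−j₁+j₂=4  j₁+j₂+J+1=7
(j₁±m₁, j₂±m₂, J±M) = (2,0,1,3,3,3)
P² = 144/5
sum k=0..0:
  [0] +1/12 = 1/12
S = 1/12
C² = P²·S² = 1/5 ; C = +0.447214

+0.447214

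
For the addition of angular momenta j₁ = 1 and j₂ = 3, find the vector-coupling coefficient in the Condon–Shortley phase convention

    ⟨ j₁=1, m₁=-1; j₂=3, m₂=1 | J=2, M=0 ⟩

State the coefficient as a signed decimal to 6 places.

+0.534522  (= +√(2/7))

√[5·2!0!4!/7! · 0!2!4!2!2!2!] = √(128/7)
  +(−1)^2/∏(2,0,0,2,0,2)! = 1/8  (running 1/8)
⟨..|..⟩ = √(128/7)·(1/8) = +0.534522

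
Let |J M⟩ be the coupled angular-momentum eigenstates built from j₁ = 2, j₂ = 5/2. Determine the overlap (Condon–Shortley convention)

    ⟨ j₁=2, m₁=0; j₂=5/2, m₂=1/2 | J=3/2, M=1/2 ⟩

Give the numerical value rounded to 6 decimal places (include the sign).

√[4·3!1!2!/7! · 2!2!3!2!2!1!] = √(32/35)
  +(−1)^1/∏(1,2,1,2,0,0)! = -1/4  (running -1/4)
  +(−1)^2/∏(2,1,0,1,1,1)! = 1/2  (running 1/4)
⟨..|..⟩ = √(32/35)·(1/4) = +0.239046

+√(2/35) ≈ +0.239046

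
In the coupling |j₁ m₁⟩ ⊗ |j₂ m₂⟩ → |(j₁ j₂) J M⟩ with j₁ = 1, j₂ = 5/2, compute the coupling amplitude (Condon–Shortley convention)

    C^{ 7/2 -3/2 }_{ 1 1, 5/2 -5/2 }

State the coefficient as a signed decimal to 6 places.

triangle: 0!*2!*5!/8! = 240/40320
(j±m)!: 2!*0!*0!*5!*2!*5! = 57600
prefactor² = (2J+1)*Δ*N² = 19200/7
  k=0: +1/(0!*0!*0!*0!*2!*5!) = 1/240
Σ = 1/240  ⇒  CG² = 19200/7*1/240² = 1/21
CG = +√(1/21) = +0.218218

+0.218218  (= +√(1/21))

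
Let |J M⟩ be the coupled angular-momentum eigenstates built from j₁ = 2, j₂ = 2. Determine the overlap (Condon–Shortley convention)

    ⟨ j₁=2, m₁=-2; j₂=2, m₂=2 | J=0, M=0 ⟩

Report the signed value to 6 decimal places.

+√(1/5) = +0.447214

√[1·4!0!0!/5! · 0!4!4!0!0!0!] = √(576/5)
  +(−1)^4/∏(4,0,0,0,0,0)! = 1/24  (running 1/24)
⟨..|..⟩ = √(576/5)·(1/24) = +0.447214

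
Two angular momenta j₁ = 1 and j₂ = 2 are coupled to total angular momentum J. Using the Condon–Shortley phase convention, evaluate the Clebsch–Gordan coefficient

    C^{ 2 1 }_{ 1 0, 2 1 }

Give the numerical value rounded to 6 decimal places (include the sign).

j₁+j₂−J=1  J+j₁−j₂=1  J−j₁+j₂=3  j₁+j₂+J+1=6
(j₁±m₁, j₂±m₂, J±M) = (1,1,3,1,3,1)
P² = 3/2
sum k=0..1:
  [0] +1/6 = 1/6
  [1] −1/2 = -1/2
S = -1/3
C² = P²·S² = 1/6 ; C = -0.408248

−√(1/6) = -0.408248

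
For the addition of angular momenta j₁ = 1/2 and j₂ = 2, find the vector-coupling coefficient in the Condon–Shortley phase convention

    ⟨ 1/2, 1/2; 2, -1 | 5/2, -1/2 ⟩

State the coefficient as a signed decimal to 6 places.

+0.632456  (= +√(2/5))

triangle: 0!×1!×4!/6! = 24/720
(j±m)!: 1!×0!×1!×3!×2!×3! = 72
prefactor² = (2J+1)×Δ×N² = 72/5
  k=0: +1/(0!×0!×0!×1!×1!×3!) = 1/6
Σ = 1/6  ⇒  CG² = 72/5×1/6² = 2/5
CG = +√(2/5) = +0.632456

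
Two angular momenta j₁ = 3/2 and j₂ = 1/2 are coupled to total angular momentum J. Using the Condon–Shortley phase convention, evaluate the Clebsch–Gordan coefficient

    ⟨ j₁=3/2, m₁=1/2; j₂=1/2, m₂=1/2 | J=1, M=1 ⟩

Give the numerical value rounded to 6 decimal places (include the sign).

√[3·1!2!0!/4! · 2!1!1!0!2!0!] = √(1)
  +(−1)^1/∏(1,0,0,0,2,0)! = -1/2  (running -1/2)
⟨..|..⟩ = √(1)·(-1/2) = -0.500000

-0.500000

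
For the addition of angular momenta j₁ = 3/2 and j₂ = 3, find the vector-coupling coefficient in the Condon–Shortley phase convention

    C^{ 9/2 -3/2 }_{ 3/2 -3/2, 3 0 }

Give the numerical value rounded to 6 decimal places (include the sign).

√[10·0!3!6!/10! · 0!3!3!3!3!6!] = √(77760/7)
  +(−1)^0/∏(0,0,3,3,0,3)! = 1/216  (running 1/216)
⟨..|..⟩ = √(77760/7)·(1/216) = +0.487950

+0.487950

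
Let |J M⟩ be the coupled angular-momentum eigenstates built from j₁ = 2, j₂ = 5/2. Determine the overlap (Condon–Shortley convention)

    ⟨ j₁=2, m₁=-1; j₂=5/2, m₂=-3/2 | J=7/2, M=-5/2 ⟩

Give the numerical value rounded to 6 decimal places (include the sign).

triangle: 1!·3!·4!/9! = 144/362880
(j±m)!: 1!·3!·1!·4!·1!·6! = 103680
prefactor² = (2J+1)·Δ·N² = 2304/7
  k=0: +1/(0!·1!·3!·1!·0!·3!) = 1/36
  k=1: −1/(1!·0!·2!·0!·1!·4!) = -1/48
Σ = 1/144  ⇒  CG² = 2304/7·1/144² = 1/63
CG = +√(1/63) = +0.125988

+0.125988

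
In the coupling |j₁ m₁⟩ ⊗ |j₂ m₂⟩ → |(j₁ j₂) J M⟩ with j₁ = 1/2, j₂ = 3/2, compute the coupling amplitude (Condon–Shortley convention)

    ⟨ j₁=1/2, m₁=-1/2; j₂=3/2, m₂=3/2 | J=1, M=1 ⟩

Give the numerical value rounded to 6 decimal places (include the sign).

triangle: 1!·0!·2!/4! = 2/24
(j±m)!: 0!·1!·3!·0!·2!·0! = 12
prefactor² = (2J+1)·Δ·N² = 3
  k=1: −1/(1!·0!·0!·2!·0!·0!) = -1/2
Σ = -1/2  ⇒  CG² = 3·(-1/2)² = 3/4
CG = −√(3/4) = -0.866025

−√(3/4) = -0.866025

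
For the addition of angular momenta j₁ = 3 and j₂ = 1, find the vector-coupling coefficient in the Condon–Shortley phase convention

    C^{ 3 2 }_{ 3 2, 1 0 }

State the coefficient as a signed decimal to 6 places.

+0.577350

√[7·1!5!1!/8! · 5!1!1!1!5!1!] = √(300)
  +(−1)^0/∏(0,1,1,1,4,0)! = 1/24  (running 1/24)
  +(−1)^1/∏(1,0,0,0,5,1)! = -1/120  (running 1/30)
⟨..|..⟩ = √(300)·(1/30) = +0.577350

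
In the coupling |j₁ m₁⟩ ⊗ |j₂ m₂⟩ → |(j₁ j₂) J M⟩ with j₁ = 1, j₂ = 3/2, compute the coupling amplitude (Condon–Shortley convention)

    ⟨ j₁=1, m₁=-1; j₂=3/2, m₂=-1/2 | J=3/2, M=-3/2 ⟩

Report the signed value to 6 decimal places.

√[4·1!1!2!/5! · 0!2!1!2!0!3!] = √(8/5)
  +(−1)^1/∏(1,0,1,0,0,2)! = -1/2  (running -1/2)
⟨..|..⟩ = √(8/5)·(-1/2) = -0.632456

−√(2/5) = -0.632456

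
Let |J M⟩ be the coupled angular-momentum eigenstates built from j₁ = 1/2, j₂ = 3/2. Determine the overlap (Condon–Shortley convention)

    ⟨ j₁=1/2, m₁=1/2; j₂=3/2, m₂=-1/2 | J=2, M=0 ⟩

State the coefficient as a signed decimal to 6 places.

j₁+j₂−J=0  J+j₁−j₂=1  J−j₁+j₂=3  j₁+j₂+J+1=5
(j₁±m₁, j₂±m₂, J±M) = (1,0,1,2,2,2)
P² = 2
sum k=0..0:
  [0] +1/2 = 1/2
S = 1/2
C² = P²·S² = 1/2 ; C = +0.707107

+0.707107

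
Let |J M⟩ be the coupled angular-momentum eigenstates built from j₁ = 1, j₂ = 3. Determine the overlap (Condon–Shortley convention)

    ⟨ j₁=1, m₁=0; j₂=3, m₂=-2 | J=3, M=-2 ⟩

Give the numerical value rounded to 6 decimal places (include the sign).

√[7·1!1!5!/8! · 1!1!1!5!1!5!] = √(300)
  +(−1)^0/∏(0,1,1,1,0,4)! = 1/24  (running 1/24)
  +(−1)^1/∏(1,0,0,0,1,5)! = -1/120  (running 1/30)
⟨..|..⟩ = √(300)·(1/30) = +0.577350

+√(1/3) = +0.577350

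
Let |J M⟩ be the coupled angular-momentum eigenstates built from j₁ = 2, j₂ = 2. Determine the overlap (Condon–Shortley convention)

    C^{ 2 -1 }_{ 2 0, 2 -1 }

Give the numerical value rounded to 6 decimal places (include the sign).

-0.267261

j₁+j₂−J=2  J+j₁−j₂=2  J−j₁+j₂=2  j₁+j₂+J+1=7
(j₁±m₁, j₂±m₂, J±M) = (2,2,1,3,1,3)
P² = 8/7
sum k=0..1:
  [0] +1/4 = 1/4
  [1] −1/2 = -1/2
S = -1/4
C² = P²·S² = 1/14 ; C = -0.267261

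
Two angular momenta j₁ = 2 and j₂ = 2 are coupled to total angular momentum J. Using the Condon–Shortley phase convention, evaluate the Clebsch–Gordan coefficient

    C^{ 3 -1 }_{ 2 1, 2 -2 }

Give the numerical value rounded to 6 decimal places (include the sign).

+0.547723

j₁+j₂−J=1  J+j₁−j₂=3  J−j₁+j₂=3  j₁+j₂+J+1=8
(j₁±m₁, j₂±m₂, J±M) = (3,1,0,4,2,4)
P² = 216/5
sum k=0..0:
  [0] +1/12 = 1/12
S = 1/12
C² = P²·S² = 3/10 ; C = +0.547723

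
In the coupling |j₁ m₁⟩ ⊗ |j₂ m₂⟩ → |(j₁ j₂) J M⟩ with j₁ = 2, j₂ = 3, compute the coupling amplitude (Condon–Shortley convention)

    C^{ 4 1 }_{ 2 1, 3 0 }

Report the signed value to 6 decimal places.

+√(3/14) ≈ +0.462910

triangle: 1!*3!*5!/10! = 720/3628800
(j±m)!: 3!*1!*3!*3!*5!*3! = 155520
prefactor² = (2J+1)*Δ*N² = 1944/7
  k=0: +1/(0!*1!*1!*3!*2!*2!) = 1/24
  k=1: −1/(1!*0!*0!*2!*3!*3!) = -1/72
Σ = 1/36  ⇒  CG² = 1944/7*1/36² = 3/14
CG = +√(3/14) = +0.462910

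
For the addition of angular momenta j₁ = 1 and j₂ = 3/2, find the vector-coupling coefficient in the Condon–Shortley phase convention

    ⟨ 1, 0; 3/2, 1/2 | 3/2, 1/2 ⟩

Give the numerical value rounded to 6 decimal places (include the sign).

−√(1/15) = -0.258199

√[4·1!1!2!/5! · 1!1!2!1!2!1!] = √(4/15)
  +(−1)^0/∏(0,1,1,2,0,0)! = 1/2  (running 1/2)
  +(−1)^1/∏(1,0,0,1,1,1)! = -1  (running -1/2)
⟨..|..⟩ = √(4/15)·(-1/2) = -0.258199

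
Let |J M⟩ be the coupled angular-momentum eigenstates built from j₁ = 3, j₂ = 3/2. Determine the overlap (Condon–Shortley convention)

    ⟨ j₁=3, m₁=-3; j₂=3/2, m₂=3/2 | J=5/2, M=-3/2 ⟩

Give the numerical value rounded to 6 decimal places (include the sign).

j₁+j₂−J=2  J+j₁−j₂=4  J−j₁+j₂=1  j₁+j₂+J+1=8
(j₁±m₁, j₂±m₂, J±M) = (0,6,3,0,1,4)
P² = 5184/7
sum k=2..2:
  [2] +1/48 = 1/48
S = 1/48
C² = P²·S² = 9/28 ; C = +0.566947

+√(9/28) ≈ +0.566947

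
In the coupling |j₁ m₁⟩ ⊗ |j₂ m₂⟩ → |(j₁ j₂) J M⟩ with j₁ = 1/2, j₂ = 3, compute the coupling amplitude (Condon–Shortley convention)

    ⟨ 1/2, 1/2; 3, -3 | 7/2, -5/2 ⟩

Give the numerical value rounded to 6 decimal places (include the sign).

+√(1/7) ≈ +0.377964

√[8·0!1!6!/8! · 1!0!0!6!1!6!] = √(518400/7)
  +(−1)^0/∏(0,0,0,0,1,6)! = 1/720  (running 1/720)
⟨..|..⟩ = √(518400/7)·(1/720) = +0.377964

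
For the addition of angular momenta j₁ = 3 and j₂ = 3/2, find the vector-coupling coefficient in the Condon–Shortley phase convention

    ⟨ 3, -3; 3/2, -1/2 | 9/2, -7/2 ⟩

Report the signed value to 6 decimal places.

+0.577350

j₁+j₂−J=0  J+j₁−j₂=6  J−j₁+j₂=3  j₁+j₂+J+1=10
(j₁±m₁, j₂±m₂, J±M) = (0,6,1,2,1,8)
P² = 691200
sum k=0..0:
  [0] +1/1440 = 1/1440
S = 1/1440
C² = P²·S² = 1/3 ; C = +0.577350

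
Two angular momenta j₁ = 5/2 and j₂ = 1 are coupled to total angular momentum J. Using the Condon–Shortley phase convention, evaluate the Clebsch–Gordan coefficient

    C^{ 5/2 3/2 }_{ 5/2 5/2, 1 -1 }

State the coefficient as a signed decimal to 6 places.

√[6·1!4!1!/7! · 5!0!0!2!4!1!] = √(1152/7)
  +(−1)^0/∏(0,1,0,0,4,1)! = 1/24  (running 1/24)
⟨..|..⟩ = √(1152/7)·(1/24) = +0.534522

+0.534522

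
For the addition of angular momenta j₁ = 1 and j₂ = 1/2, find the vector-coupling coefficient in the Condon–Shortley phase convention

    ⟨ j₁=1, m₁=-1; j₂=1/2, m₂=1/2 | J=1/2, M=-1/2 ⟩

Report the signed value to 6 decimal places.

-0.816497  (= −√(2/3))

√[2·1!1!0!/3! · 0!2!1!0!0!1!] = √(2/3)
  +(−1)^1/∏(1,0,1,0,0,0)! = -1  (running -1)
⟨..|..⟩ = √(2/3)·(-1) = -0.816497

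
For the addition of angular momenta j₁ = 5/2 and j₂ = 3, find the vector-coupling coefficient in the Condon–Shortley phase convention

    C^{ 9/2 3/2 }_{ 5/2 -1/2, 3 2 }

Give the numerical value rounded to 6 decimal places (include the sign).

-0.604815

√[10·1!4!5!/11! · 2!3!5!1!6!3!] = √(345600/77)
  +(−1)^0/∏(0,1,3,5,1,0)! = 1/720  (running 1/720)
  +(−1)^1/∏(1,0,2,4,2,1)! = -1/96  (running -13/1440)
⟨..|..⟩ = √(345600/77)·(-13/1440) = -0.604815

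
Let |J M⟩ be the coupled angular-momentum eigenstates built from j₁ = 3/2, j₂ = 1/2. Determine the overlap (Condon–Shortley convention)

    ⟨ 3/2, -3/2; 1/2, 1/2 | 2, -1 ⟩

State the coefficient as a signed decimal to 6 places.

+√(1/4) = +0.500000

j₁+j₂−J=0  J+j₁−j₂=3  J−j₁+j₂=1  j₁+j₂+J+1=5
(j₁±m₁, j₂±m₂, J±M) = (0,3,1,0,1,3)
P² = 9
sum k=0..0:
  [0] +1/6 = 1/6
S = 1/6
C² = P²·S² = 1/4 ; C = +0.500000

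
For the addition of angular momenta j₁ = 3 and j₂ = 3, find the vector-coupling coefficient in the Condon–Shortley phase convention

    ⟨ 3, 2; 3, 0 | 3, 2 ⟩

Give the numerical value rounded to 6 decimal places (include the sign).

j₁+j₂−J=3  J+j₁−j₂=3  J−j₁+j₂=3  j₁+j₂+J+1=10
(j₁±m₁, j₂±m₂, J±M) = (5,1,3,3,5,1)
P² = 216
sum k=0..1:
  [0] +1/72 = 1/72
  [1] −1/24 = -1/24
S = -1/36
C² = P²·S² = 1/6 ; C = -0.408248

−√(1/6) = -0.408248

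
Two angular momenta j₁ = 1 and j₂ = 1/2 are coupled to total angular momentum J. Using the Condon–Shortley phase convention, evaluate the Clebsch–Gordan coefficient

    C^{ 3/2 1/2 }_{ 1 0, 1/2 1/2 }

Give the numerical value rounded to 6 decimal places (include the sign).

√[4·0!2!1!/4! · 1!1!1!0!2!1!] = √(2/3)
  +(−1)^0/∏(0,0,1,1,1,0)! = 1  (running 1)
⟨..|..⟩ = √(2/3)·(1) = +0.816497

+0.816497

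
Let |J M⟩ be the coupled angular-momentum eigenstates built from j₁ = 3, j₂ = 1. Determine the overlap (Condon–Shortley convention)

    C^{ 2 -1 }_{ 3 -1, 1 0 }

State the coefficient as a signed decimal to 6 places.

-0.617213  (= −√(8/21))

triangle: 2!·4!·0!/7! = 48/5040
(j±m)!: 2!·4!·1!·1!·1!·3! = 288
prefactor² = (2J+1)·Δ·N² = 96/7
  k=1: −1/(1!·1!·3!·0!·1!·0!) = -1/6
Σ = -1/6  ⇒  CG² = 96/7·(-1/6)² = 8/21
CG = −√(8/21) = -0.617213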